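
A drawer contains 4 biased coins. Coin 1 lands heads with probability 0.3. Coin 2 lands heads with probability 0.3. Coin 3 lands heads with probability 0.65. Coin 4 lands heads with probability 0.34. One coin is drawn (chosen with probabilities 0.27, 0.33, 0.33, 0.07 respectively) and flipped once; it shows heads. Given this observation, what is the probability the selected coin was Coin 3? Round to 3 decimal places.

P(heads|C1) = 0.3; P(heads|C2) = 0.3; P(heads|C3) = 0.65; P(heads|C4) = 0.34.
Prior × likelihood for each source: 0.27·0.3=0.08100, 0.33·0.3=0.09900, 0.33·0.65=0.2145, 0.07·0.34=0.02380. Summing gives P(heads) = 0.41830.
P(Coin 3 | heads) = 0.2145 / 0.41830 = 0.513.

Posterior probability ≈ 0.513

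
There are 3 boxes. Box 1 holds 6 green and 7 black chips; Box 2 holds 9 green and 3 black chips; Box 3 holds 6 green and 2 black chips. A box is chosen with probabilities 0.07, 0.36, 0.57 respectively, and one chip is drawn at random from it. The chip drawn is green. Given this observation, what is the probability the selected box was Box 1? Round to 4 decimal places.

Posterior probability ≈ 0.0443

P(green|Box 1) = 0.4615; P(green|Box 2) = 0.75; P(green|Box 3) = 0.75.
Prior × likelihood for each source: 0.07·0.4615=0.03231, 0.36·0.75=0.2700, 0.57·0.75=0.4275. Summing gives P(green) = 0.72981.
P(Box 1 | green) = 0.03231 / 0.72981 = 0.0443.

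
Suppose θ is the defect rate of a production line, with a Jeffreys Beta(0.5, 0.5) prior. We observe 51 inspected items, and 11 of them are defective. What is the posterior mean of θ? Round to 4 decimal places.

Observing 11 successes and 40 failures updates Beta(0.5, 0.5) by adding the success and failure counts to the two shape parameters: α = 0.5+11 = 11.5, β = 0.5+40 = 40.5.
Posterior mean = α/(α+β) = 11.5/52 = 0.2212.

Posterior mean ≈ 0.2212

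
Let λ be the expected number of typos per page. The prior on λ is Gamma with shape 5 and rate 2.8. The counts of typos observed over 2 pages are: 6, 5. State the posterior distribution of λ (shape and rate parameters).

The Poisson likelihood adds the total count to the shape and the number of exposure periods to the rate. Here ∑xᵢ = 11 and n = 2, so shape 5→16 and rate 2.8→4.8.

Posterior: Gamma(shape=16, rate=4.8)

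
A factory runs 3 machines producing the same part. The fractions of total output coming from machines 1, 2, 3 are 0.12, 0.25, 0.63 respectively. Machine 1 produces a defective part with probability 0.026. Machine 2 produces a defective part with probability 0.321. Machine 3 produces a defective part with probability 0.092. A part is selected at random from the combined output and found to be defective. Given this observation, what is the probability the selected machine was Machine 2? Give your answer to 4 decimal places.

Posterior probability ≈ 0.5678

P(defective|M1) = 0.026; P(defective|M2) = 0.321; P(defective|M3) = 0.092.
Prior × likelihood for each source: 0.12·0.026=0.003120, 0.25·0.321=0.08025, 0.63·0.092=0.05796. Summing gives P(defective) = 0.14133.
P(Machine 2 | defective) = 0.08025 / 0.14133 = 0.5678.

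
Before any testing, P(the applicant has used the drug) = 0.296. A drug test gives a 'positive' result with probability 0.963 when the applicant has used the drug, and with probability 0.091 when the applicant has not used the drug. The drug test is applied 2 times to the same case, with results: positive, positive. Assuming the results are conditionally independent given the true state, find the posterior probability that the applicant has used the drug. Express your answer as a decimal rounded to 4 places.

Let H be the event that the applicant has used the drug; start with P(H) = 0.296. P('positive'|H) = 0.963, P('positive'|¬H) = 0.091.
Update on result 1 ('positive'): P(H) ← 0.963·0.2960 / (0.963·0.2960 + 0.091·0.7040) = 0.28505/0.34911 = 0.8165.
Update on result 2 ('positive'): P(H) ← 0.963·0.8165 / (0.963·0.8165 + 0.091·0.1835) = 0.78628/0.80298 = 0.9792.

Posterior P(H) ≈ 0.9792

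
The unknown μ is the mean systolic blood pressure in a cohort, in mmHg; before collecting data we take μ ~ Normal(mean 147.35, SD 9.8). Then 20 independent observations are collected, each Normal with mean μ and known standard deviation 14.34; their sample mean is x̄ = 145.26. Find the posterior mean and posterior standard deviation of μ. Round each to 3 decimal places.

Posterior mean ≈ 145.462; posterior SD ≈ 3.048

Prior precision 1/τ₀² = 1/9.8² = 0.0104123; data precision n/σ² = 20/14.34² = 0.0972594.
Posterior precision = 0.0104123 + 0.0972594 = 0.107672, giving posterior SD = 1/√0.107672 = 3.048.
Posterior mean = (0.0104123·147.35 + 0.0972594·145.26) / 0.107672 = 145.462.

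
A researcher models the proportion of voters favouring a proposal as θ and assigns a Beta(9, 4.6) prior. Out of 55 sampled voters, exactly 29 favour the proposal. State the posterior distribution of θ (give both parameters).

Observing 29 successes and 26 failures updates Beta(9, 4.6) by adding the success and failure counts to the two shape parameters: α = 9+29 = 38, β = 4.6+26 = 30.6.

Posterior: Beta(38, 30.6)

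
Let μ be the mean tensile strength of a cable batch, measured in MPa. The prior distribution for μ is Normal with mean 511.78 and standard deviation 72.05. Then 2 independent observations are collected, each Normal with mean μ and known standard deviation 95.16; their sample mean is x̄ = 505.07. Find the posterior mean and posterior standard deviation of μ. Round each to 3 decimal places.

With known σ, the Normal prior is conjugate. Weight on the data is w = (n/σ²)/(n/σ² + 1/τ₀²) = 0.00022086/(0.00022086+0.00019263) = 0.53413.
Posterior mean = w·x̄ + (1−w)·μ₀ = 0.53413·505.07 + 0.46587·511.78 = 508.196. Posterior variance = 1/(0.00022086+0.00019263) = 2418.41, so SD = 49.177.

Posterior mean ≈ 508.196; posterior SD ≈ 49.177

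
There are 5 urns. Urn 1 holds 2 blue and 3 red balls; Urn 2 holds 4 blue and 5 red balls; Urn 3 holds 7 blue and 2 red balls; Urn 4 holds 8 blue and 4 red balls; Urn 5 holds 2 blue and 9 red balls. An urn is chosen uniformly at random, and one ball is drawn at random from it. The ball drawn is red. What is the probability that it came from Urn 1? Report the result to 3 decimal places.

Posterior probability ≈ 0.237

P(red|Urn 1) = 0.6; P(red|Urn 2) = 0.5556; P(red|Urn 3) = 0.2222; P(red|Urn 4) = 0.3333; P(red|Urn 5) = 0.8182.
Prior × likelihood for each source: 0.2·0.6=0.1200, 0.2·0.5556=0.1111, 0.2·0.2222=0.04444, 0.2·0.3333=0.06667, 0.2·0.8182=0.1636. Summing gives P(red) = 0.50586.
P(Urn 1 | red) = 0.1200 / 0.50586 = 0.237.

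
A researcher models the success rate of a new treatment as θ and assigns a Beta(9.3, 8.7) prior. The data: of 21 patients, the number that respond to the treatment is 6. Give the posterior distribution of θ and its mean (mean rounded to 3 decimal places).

Observing 6 successes and 15 failures updates Beta(9.3, 8.7) by adding the success and failure counts to the two shape parameters: α = 9.3+6 = 15.3, β = 8.7+15 = 23.7.
E[θ | data] = 15.3/(15.3+23.7) = 0.392.

Posterior: Beta(15.3, 23.7); mean ≈ 0.392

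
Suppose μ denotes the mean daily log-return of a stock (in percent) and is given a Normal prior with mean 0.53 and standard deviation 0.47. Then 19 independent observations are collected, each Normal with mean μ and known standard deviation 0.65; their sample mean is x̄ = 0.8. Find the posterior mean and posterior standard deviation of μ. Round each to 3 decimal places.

Posterior mean ≈ 0.775; posterior SD ≈ 0.142

Prior precision 1/τ₀² = 1/0.47² = 4.52694; data precision n/σ² = 19/0.65² = 44.9704.
Posterior precision = 4.52694 + 44.9704 = 49.4973, giving posterior SD = 1/√49.4973 = 0.142.
Posterior mean = (4.52694·0.53 + 44.9704·0.8) / 49.4973 = 0.775.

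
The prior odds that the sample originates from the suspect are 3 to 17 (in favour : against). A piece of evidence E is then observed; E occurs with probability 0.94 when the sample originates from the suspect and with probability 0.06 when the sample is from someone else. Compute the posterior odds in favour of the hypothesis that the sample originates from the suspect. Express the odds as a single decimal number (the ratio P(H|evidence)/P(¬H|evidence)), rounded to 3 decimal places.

Prior odds = 3/17 = 0.17647. In log-odds, ln(0.17647) = -1.7346.
Add log likelihood ratio: ln(15.667) = 2.7515.
Posterior log-odds = 1.0169, so posterior odds = exp(1.0169) = 2.7647.

Posterior odds ≈ 2.765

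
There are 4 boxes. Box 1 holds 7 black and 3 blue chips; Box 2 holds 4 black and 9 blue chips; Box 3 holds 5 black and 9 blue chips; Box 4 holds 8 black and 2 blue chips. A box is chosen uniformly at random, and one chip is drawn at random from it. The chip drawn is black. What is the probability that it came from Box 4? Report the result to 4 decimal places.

P(black|Box 1) = 0.7; P(black|Box 2) = 0.3077; P(black|Box 3) = 0.3571; P(black|Box 4) = 0.8.
Prior × likelihood for each source: 0.25·0.7=0.1750, 0.25·0.3077=0.07692, 0.25·0.3571=0.08929, 0.25·0.8=0.2000. Summing gives P(black) = 0.54121.
P(Box 4 | black) = 0.2000 / 0.54121 = 0.3695.

Posterior probability ≈ 0.3695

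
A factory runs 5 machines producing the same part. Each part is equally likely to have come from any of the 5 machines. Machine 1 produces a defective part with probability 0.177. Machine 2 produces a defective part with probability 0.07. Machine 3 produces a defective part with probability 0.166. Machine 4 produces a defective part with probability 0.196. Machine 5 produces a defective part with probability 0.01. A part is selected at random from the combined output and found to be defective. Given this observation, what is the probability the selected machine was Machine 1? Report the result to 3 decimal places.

Posterior probability ≈ 0.286

Tabulate prior·likelihood by source: [1] prior 0.2, lik 0.177, product 0.03540; [2] prior 0.2, lik 0.07, product 0.01400; [3] prior 0.2, lik 0.166, product 0.03320; [4] prior 0.2, lik 0.196, product 0.03920; [5] prior 0.2, lik 0.01, product 0.002000.
Normalizing constant = 0.12380; the posterior for Machine 1 is its product over the sum, 0.03540/0.12380 = 0.286.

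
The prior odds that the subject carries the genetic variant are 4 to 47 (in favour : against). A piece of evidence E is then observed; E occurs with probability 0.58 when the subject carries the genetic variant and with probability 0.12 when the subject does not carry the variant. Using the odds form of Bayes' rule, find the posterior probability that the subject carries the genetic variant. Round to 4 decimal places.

Prior odds = 4/47 = 0.085106. In log-odds, ln(0.085106) = -2.4639.
Add log likelihood ratio: ln(4.8333) = 1.5755.
Posterior log-odds = -0.88832, so posterior odds = exp(-0.88832) = 0.41135. Converting, P(H|E) = 0.41135/1.4113 = 0.2915.

Posterior probability ≈ 0.2915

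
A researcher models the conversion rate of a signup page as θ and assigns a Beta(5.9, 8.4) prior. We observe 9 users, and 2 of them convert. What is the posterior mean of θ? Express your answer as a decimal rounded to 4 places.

Posterior mean ≈ 0.3391

Observing 2 successes and 7 failures updates Beta(5.9, 8.4) by adding the success and failure counts to the two shape parameters: α = 5.9+2 = 7.9, β = 8.4+7 = 15.4.
E[θ | data] = 7.9/(7.9+15.4) = 0.3391.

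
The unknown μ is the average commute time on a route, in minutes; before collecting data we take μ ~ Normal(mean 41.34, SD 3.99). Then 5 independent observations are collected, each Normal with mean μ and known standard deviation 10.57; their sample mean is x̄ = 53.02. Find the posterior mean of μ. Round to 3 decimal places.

Prior precision 1/τ₀² = 1/3.99² = 0.0628137; data precision n/σ² = 5/10.57² = 0.0447528.
Posterior precision = 0.0628137 + 0.0447528 = 0.107566.
Posterior mean = (0.0628137·41.34 + 0.0447528·53.02) / 0.107566 = 46.199.

Posterior mean ≈ 46.199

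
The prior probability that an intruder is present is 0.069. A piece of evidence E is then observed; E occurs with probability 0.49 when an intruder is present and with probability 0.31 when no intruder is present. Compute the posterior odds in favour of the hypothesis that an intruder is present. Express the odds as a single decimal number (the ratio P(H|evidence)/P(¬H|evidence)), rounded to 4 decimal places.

Posterior odds ≈ 0.1171

Prior odds = 0.069/(1−0.069) = 0.074114. In log-odds, ln(0.074114) = -2.6022.
Add log likelihood ratio: ln(1.5806) = 0.45783.
Posterior log-odds = -2.1443, so posterior odds = exp(-2.1443) = 0.11715.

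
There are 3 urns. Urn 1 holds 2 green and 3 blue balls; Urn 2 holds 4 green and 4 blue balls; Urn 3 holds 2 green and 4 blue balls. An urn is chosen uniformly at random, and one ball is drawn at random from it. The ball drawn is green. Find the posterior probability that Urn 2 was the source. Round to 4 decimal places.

Posterior probability ≈ 0.4054

Tabulate prior·likelihood by source: [1] prior 0.333333, lik 0.4, product 0.1333; [2] prior 0.333333, lik 0.5, product 0.1667; [3] prior 0.333333, lik 0.3333, product 0.1111.
Normalizing constant = 0.41111; the posterior for Urn 2 is its product over the sum, 0.1667/0.41111 = 0.4054.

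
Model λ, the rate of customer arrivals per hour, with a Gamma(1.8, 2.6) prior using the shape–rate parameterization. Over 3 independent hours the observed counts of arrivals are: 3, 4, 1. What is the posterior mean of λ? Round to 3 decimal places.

Total count ∑xᵢ = 8 over n = 3 hours.
Gamma is conjugate to the Poisson likelihood: posterior is Gamma(shape = 1.8+8 = 9.8, rate = 2.6+3 = 5.6).
E[λ | data] = 9.8/5.6 = 1.750.

Posterior mean ≈ 1.750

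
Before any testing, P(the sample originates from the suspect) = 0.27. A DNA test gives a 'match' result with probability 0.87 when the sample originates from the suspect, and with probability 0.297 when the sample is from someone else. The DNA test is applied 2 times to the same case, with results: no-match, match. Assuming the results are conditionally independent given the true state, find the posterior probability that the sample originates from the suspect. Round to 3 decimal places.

Posterior P(H) ≈ 0.167

Let H be the event that the sample originates from the suspect; start with P(H) = 0.27. P('match'|H) = 0.87, P('match'|¬H) = 0.297.
Update on result 1 ('no-match'): P(H) ← 0.13·0.2700 / (0.13·0.2700 + 0.703·0.7300) = 0.035100/0.54829 = 0.0640.
Update on result 2 ('match'): P(H) ← 0.87·0.0640 / (0.87·0.0640 + 0.297·0.9360) = 0.055695/0.33368 = 0.1669.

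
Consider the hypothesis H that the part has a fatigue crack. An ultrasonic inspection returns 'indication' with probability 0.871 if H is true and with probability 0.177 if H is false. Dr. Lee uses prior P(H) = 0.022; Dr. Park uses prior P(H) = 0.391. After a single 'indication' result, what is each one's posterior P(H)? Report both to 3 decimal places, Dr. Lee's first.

Dr. Lee: 0.100; Dr. Park: 0.760

The likelihood ratio for an 'indication' result is 0.871/0.177 = 4.9209.
Dr. Lee: prior odds 0.022/0.978 = 0.022495; posterior odds 0.11070; posterior probability 0.100.
Dr. Park: prior odds 0.391/0.609 = 0.64204; posterior odds 3.1594; posterior probability 0.760.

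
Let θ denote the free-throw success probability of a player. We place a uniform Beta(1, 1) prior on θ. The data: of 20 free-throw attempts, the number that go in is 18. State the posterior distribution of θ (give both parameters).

Posterior: Beta(19, 3)

The binomial likelihood is conjugate to the Beta prior: with 18 successes and 2 failures, the posterior is Beta(1+18, 1+2) = Beta(19, 3).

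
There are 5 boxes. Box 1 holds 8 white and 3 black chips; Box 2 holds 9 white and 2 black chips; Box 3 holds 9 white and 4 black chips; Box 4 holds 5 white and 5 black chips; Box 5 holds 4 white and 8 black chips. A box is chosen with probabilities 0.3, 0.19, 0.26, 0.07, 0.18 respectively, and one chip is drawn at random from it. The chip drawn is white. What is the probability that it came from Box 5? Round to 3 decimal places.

Tabulate prior·likelihood by source: [1] prior 0.3, lik 0.7273, product 0.2182; [2] prior 0.19, lik 0.8182, product 0.1555; [3] prior 0.26, lik 0.6923, product 0.1800; [4] prior 0.07, lik 0.5, product 0.03500; [5] prior 0.18, lik 0.3333, product 0.06000.
Normalizing constant = 0.64864; the posterior for Box 5 is its product over the sum, 0.06000/0.64864 = 0.093.

Posterior probability ≈ 0.093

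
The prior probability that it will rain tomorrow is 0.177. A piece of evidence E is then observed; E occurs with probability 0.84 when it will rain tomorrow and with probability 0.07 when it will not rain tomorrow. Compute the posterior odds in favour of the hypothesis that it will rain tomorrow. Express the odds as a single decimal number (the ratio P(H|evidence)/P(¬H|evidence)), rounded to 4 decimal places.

Posterior odds ≈ 2.5808

Prior odds = 0.177/(1−0.177) = 0.21507.
Likelihood ratio for E = 0.84/0.07 = 12.000.
Posterior odds = prior odds × LR = 2.5808.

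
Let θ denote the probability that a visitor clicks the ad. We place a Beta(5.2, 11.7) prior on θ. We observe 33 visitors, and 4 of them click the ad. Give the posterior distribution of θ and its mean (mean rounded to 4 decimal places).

Posterior: Beta(9.2, 40.7); mean ≈ 0.1844

The binomial likelihood is conjugate to the Beta prior: with 4 successes and 29 failures, the posterior is Beta(5.2+4, 11.7+29) = Beta(9.2, 40.7).
Posterior mean = α/(α+β) = 9.2/49.9 = 0.1844.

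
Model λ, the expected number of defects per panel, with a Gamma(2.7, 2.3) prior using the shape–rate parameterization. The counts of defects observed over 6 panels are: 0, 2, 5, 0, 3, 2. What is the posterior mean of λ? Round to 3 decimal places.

Total count ∑xᵢ = 12 over n = 6 panels.
Gamma is conjugate to the Poisson likelihood: posterior is Gamma(shape = 2.7+12 = 14.7, rate = 2.3+6 = 8.3).
Posterior mean = shape/rate = 14.7/8.3 = 1.771.

Posterior mean ≈ 1.771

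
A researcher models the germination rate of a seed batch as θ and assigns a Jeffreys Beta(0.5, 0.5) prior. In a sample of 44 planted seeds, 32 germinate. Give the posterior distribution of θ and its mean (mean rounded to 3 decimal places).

Posterior: Beta(32.5, 12.5); mean ≈ 0.722

The binomial likelihood is conjugate to the Beta prior: with 32 successes and 12 failures, the posterior is Beta(0.5+32, 0.5+12) = Beta(32.5, 12.5).
Posterior mean = α/(α+β) = 32.5/45 = 0.722.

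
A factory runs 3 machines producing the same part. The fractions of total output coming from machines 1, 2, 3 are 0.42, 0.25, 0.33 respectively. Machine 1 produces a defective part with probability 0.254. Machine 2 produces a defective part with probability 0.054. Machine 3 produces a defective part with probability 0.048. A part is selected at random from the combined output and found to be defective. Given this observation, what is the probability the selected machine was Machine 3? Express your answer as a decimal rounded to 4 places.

Posterior probability ≈ 0.1165

P(defective|M1) = 0.254; P(defective|M2) = 0.054; P(defective|M3) = 0.048.
Prior × likelihood for each source: 0.42·0.254=0.1067, 0.25·0.054=0.01350, 0.33·0.048=0.01584. Summing gives P(defective) = 0.13602.
P(Machine 3 | defective) = 0.01584 / 0.13602 = 0.1165.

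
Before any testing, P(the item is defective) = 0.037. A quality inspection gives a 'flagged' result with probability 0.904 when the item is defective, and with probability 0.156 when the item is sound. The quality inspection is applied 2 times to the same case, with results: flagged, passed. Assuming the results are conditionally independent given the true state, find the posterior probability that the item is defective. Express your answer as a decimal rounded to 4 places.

Posterior P(H) ≈ 0.0247

With H the event that the item is defective, the joint likelihood of the observed sequence is P(data|H) = 0.904·0.096 = 0.086784 and P(data|¬H) = 0.156·0.844 = 0.13166.
Bayes: P(H|data) = 0.037·0.086784 / (0.037·0.086784 + 0.963·0.13166) = 0.0032110/0.13000 = 0.0247.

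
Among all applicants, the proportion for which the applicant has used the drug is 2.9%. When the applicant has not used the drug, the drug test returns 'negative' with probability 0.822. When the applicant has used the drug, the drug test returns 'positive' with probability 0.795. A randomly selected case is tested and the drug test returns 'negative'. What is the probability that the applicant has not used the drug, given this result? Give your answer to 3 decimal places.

Let H be the event that the applicant has used the drug. P(H) = 0.029, so P(¬H) = 0.971. With E the 'negative' result, P(E|H) = 0.205 and P(E|¬H) = 0.822.
P(E) = 0.205·0.029 + 0.822·0.971 = 0.0059450 + 0.79816 = 0.80411.
By Bayes' theorem, P(H|E) = 0.0059450 / 0.80411 = 0.007. Hence P(¬H|E) = 1 − 0.007 = 0.993.

P(¬H | E) ≈ 0.993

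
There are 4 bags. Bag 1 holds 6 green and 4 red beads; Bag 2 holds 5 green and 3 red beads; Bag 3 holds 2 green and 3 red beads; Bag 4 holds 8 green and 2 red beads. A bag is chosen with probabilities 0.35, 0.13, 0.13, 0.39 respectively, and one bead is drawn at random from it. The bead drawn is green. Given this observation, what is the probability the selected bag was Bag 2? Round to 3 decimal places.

Tabulate prior·likelihood by source: [1] prior 0.35, lik 0.6, product 0.2100; [2] prior 0.13, lik 0.625, product 0.08125; [3] prior 0.13, lik 0.4, product 0.05200; [4] prior 0.39, lik 0.8, product 0.3120.
Normalizing constant = 0.65525; the posterior for Bag 2 is its product over the sum, 0.08125/0.65525 = 0.124.

Posterior probability ≈ 0.124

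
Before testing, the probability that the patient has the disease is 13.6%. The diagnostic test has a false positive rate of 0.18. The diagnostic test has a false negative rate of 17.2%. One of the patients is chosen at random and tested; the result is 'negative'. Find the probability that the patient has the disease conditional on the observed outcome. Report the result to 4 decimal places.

Write H for 'the patient has the disease'. Prior odds H:¬H = 0.136/0.864 = 0.15741. For the 'negative' outcome, the likelihood ratio is 0.172/0.82 = 0.20976.
Posterior odds = 0.15741 × 0.20976 = 0.033017, so P(H|E) = 0.033017/(1+0.033017) = 0.0320.

P(H | E) ≈ 0.0320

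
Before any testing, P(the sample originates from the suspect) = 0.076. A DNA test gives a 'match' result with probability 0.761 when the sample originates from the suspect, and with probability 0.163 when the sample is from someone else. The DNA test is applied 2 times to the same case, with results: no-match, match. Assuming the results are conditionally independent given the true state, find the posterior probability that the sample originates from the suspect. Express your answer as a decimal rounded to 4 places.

Let H be the event that the sample originates from the suspect; start with P(H) = 0.076. P('match'|H) = 0.761, P('match'|¬H) = 0.163.
Update on result 1 ('no-match'): P(H) ← 0.239·0.0760 / (0.239·0.0760 + 0.837·0.9240) = 0.018164/0.79155 = 0.0229.
Update on result 2 ('match'): P(H) ← 0.761·0.0229 / (0.761·0.0229 + 0.163·0.9771) = 0.017463/0.17672 = 0.0988.

Posterior P(H) ≈ 0.0988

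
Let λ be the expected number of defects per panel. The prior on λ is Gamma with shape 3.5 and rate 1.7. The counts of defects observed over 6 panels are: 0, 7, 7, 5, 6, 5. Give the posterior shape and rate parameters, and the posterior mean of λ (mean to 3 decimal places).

The Poisson likelihood adds the total count to the shape and the number of exposure periods to the rate. Here ∑xᵢ = 30 and n = 6, so shape 3.5→33.5 and rate 1.7→7.7.
E[λ | data] = 33.5/7.7 = 4.351.

Posterior: Gamma(shape=33.5, rate=7.7); mean ≈ 4.351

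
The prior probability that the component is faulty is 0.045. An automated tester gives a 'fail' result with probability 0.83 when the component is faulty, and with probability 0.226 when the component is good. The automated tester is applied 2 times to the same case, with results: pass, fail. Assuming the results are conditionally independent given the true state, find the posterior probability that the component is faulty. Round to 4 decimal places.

Let H be the event that the component is faulty; start with P(H) = 0.045. P('fail'|H) = 0.83, P('fail'|¬H) = 0.226.
Update on result 1 ('pass'): P(H) ← 0.17·0.0450 / (0.17·0.0450 + 0.774·0.9550) = 0.0076500/0.74682 = 0.0102.
Update on result 2 ('fail'): P(H) ← 0.83·0.0102 / (0.83·0.0102 + 0.226·0.9898) = 0.0085020/0.23219 = 0.0366.

Posterior P(H) ≈ 0.0366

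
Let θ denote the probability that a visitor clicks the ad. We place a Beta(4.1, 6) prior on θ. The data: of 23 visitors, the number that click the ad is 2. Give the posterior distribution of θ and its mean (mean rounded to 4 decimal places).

Observing 2 successes and 21 failures updates Beta(4.1, 6) by adding the success and failure counts to the two shape parameters: α = 4.1+2 = 6.1, β = 6+21 = 27.
E[θ | data] = 6.1/(6.1+27) = 0.1843.

Posterior: Beta(6.1, 27); mean ≈ 0.1843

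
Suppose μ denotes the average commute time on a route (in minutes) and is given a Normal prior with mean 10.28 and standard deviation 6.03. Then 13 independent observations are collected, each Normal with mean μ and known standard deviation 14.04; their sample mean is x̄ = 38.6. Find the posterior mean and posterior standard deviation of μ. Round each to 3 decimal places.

With known σ, the Normal prior is conjugate. Weight on the data is w = (n/σ²)/(n/σ² + 1/τ₀²) = 0.0659491/(0.0659491+0.0275021) = 0.70571.
Posterior mean = w·x̄ + (1−w)·μ₀ = 0.70571·38.6 + 0.29429·10.28 = 30.266. Posterior variance = 1/(0.0659491+0.0275021) = 10.7008, so SD = 3.271.

Posterior mean ≈ 30.266; posterior SD ≈ 3.271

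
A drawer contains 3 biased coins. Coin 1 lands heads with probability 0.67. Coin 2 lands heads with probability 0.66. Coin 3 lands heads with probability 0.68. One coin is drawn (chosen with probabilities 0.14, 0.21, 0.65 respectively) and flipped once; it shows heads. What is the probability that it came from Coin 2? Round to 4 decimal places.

Posterior probability ≈ 0.2055

P(heads|C1) = 0.67; P(heads|C2) = 0.66; P(heads|C3) = 0.68.
Prior × likelihood for each source: 0.14·0.67=0.09380, 0.21·0.66=0.1386, 0.65·0.68=0.4420. Summing gives P(heads) = 0.67440.
P(Coin 2 | heads) = 0.1386 / 0.67440 = 0.2055.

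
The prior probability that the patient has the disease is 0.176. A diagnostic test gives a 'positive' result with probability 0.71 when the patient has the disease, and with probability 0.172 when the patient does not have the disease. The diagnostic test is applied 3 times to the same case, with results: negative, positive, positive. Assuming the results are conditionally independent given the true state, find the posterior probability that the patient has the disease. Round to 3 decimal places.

With H the event that the patient has the disease, the joint likelihood of the observed sequence is P(data|H) = 0.29·0.71·0.71 = 0.14619 and P(data|¬H) = 0.828·0.172·0.172 = 0.024496.
Bayes: P(H|data) = 0.176·0.14619 / (0.176·0.14619 + 0.824·0.024496) = 0.025729/0.045914 = 0.5604.

Posterior P(H) ≈ 0.560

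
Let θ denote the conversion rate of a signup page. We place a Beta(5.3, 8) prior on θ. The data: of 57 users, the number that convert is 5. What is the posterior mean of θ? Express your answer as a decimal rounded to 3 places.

The binomial likelihood is conjugate to the Beta prior: with 5 successes and 52 failures, the posterior is Beta(5.3+5, 8+52) = Beta(10.3, 60).
E[θ | data] = 10.3/(10.3+60) = 0.147.

Posterior mean ≈ 0.147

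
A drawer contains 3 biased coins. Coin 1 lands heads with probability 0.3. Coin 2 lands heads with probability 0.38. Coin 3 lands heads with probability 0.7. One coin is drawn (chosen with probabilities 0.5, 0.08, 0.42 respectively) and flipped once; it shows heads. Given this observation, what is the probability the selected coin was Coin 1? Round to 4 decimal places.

P(heads|C1) = 0.3; P(heads|C2) = 0.38; P(heads|C3) = 0.7.
Prior × likelihood for each source: 0.5·0.3=0.1500, 0.08·0.38=0.03040, 0.42·0.7=0.2940. Summing gives P(heads) = 0.47440.
P(Coin 1 | heads) = 0.1500 / 0.47440 = 0.3162.

Posterior probability ≈ 0.3162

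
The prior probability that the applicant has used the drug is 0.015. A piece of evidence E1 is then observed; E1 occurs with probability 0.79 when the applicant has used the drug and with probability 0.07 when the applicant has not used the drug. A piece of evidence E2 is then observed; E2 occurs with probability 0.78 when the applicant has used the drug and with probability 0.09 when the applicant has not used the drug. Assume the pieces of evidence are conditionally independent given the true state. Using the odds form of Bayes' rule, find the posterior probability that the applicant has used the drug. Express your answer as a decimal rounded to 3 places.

Prior odds = 0.015/(1−0.015) = 0.015228. In log-odds, ln(0.015228) = -4.1846.
Add log likelihood ratios: ln(11.286) + ln(8.6667) = 4.5830.
Posterior log-odds = 0.39843, so posterior odds = exp(0.39843) = 1.4895. Converting, P(H|E) = 1.4895/2.4895 = 0.598.

Posterior probability ≈ 0.598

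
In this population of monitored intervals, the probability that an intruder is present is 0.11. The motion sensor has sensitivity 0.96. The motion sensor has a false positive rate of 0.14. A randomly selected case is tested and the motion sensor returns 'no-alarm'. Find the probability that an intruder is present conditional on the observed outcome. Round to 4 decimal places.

P(H | E) ≈ 0.0057

Write H for 'an intruder is present'. Prior odds H:¬H = 0.11/0.89 = 0.12360. For the 'no-alarm' outcome, the likelihood ratio is 0.04/0.86 = 0.046512.
Posterior odds = 0.12360 × 0.046512 = 0.0057486, so P(H|E) = 0.0057486/(1+0.0057486) = 0.0057.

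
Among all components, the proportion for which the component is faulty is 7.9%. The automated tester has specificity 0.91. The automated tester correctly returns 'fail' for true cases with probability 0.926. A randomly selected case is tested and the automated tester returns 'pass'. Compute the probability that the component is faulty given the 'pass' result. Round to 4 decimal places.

P(H | E) ≈ 0.0069

Let H be the event that the component is faulty. P(H) = 0.079, so P(¬H) = 0.921. With E the 'pass' result, P(E|H) = 0.074 and P(E|¬H) = 0.91.
P(E) = 0.074·0.079 + 0.91·0.921 = 0.0058460 + 0.83811 = 0.84396.
By Bayes' theorem, P(H|E) = 0.0058460 / 0.84396 = 0.0069.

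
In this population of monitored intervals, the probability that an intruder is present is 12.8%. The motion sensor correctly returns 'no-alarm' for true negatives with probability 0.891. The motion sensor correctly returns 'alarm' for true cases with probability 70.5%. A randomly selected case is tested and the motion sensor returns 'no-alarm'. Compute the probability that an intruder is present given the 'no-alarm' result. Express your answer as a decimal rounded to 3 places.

P(H | E) ≈ 0.046

Write H for 'an intruder is present'. Prior odds H:¬H = 0.128/0.872 = 0.14679. For the 'no-alarm' outcome, the likelihood ratio is 0.295/0.891 = 0.33109.
Posterior odds = 0.14679 × 0.33109 = 0.048600, so P(H|E) = 0.048600/(1+0.048600) = 0.046.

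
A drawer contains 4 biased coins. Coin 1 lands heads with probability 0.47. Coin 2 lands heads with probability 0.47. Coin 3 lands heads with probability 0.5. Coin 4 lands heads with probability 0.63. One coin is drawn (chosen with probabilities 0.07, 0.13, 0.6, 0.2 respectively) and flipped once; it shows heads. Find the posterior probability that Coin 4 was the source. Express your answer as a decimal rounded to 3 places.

Posterior probability ≈ 0.242

Tabulate prior·likelihood by source: [1] prior 0.07, lik 0.47, product 0.03290; [2] prior 0.13, lik 0.47, product 0.06110; [3] prior 0.6, lik 0.5, product 0.3000; [4] prior 0.2, lik 0.63, product 0.1260.
Normalizing constant = 0.52000; the posterior for Coin 4 is its product over the sum, 0.1260/0.52000 = 0.242.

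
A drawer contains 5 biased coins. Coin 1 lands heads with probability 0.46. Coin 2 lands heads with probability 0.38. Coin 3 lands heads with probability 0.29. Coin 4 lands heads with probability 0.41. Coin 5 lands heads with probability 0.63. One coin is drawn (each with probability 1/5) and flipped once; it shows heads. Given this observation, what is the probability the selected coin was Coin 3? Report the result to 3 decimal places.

Tabulate prior·likelihood by source: [1] prior 0.2, lik 0.46, product 0.09200; [2] prior 0.2, lik 0.38, product 0.07600; [3] prior 0.2, lik 0.29, product 0.05800; [4] prior 0.2, lik 0.41, product 0.08200; [5] prior 0.2, lik 0.63, product 0.1260.
Normalizing constant = 0.43400; the posterior for Coin 3 is its product over the sum, 0.05800/0.43400 = 0.134.

Posterior probability ≈ 0.134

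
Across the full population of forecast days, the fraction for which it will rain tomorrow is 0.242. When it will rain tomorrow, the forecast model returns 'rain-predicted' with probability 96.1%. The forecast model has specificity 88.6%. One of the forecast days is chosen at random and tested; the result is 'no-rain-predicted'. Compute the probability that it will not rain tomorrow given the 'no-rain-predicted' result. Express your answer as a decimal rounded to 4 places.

P(¬H | E) ≈ 0.9861

Let H be the event that it will rain tomorrow. P(H) = 0.242, so P(¬H) = 0.758. With E the 'no-rain-predicted' result, P(E|H) = 0.039 and P(E|¬H) = 0.886.
P(E) = 0.039·0.242 + 0.886·0.758 = 0.0094380 + 0.67159 = 0.68103.
By Bayes' theorem, P(H|E) = 0.0094380 / 0.68103 = 0.0139. Hence P(¬H|E) = 1 − 0.0139 = 0.9861.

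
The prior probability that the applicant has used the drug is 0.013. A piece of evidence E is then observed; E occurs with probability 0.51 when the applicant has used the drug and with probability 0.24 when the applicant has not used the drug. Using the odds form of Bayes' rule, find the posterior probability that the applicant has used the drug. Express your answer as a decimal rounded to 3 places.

Posterior probability ≈ 0.027

Prior odds = 0.013/(1−0.013) = 0.013171.
Likelihood ratio for E = 0.51/0.24 = 2.1250.
Posterior odds = prior odds × LR = 0.027989.
Posterior probability = odds/(1+odds) = 0.027989/1.0280 = 0.027.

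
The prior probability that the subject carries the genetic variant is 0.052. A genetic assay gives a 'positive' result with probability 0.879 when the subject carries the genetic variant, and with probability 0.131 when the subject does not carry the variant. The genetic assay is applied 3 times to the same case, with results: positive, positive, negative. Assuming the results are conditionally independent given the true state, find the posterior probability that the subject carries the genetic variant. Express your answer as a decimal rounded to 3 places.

With H the event that the subject carries the genetic variant, the joint likelihood of the observed sequence is P(data|H) = 0.879·0.879·0.121 = 0.093490 and P(data|¬H) = 0.131·0.131·0.869 = 0.014913.
Bayes: P(H|data) = 0.052·0.093490 / (0.052·0.093490 + 0.948·0.014913) = 0.0048615/0.018999 = 0.2559.

Posterior P(H) ≈ 0.256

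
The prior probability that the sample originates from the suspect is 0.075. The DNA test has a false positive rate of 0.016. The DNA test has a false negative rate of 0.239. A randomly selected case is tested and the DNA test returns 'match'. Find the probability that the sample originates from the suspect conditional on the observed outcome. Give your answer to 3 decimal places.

P(H | E) ≈ 0.794

Write H for 'the sample originates from the suspect'. Prior odds H:¬H = 0.075/0.925 = 0.081081. For the 'match' outcome, the likelihood ratio is 0.761/0.016 = 47.562.
Posterior odds = 0.081081 × 47.562 = 3.8564, so P(H|E) = 3.8564/(1+3.8564) = 0.794.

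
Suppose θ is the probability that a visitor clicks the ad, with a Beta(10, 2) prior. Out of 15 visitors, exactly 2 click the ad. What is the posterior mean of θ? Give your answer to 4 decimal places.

Posterior mean ≈ 0.4444

The binomial likelihood is conjugate to the Beta prior: with 2 successes and 13 failures, the posterior is Beta(10+2, 2+13) = Beta(12, 15).
E[θ | data] = 12/(12+15) = 0.4444.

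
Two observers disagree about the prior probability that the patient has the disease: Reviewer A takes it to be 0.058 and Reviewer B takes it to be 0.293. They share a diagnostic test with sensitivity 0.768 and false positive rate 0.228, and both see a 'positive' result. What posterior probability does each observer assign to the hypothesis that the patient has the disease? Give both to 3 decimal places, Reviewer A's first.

The likelihood ratio for a 'positive' result is 0.768/0.228 = 3.3684.
Reviewer A: prior odds 0.058/0.942 = 0.061571; posterior odds 0.20740; posterior probability 0.172.
Reviewer B: prior odds 0.293/0.707 = 0.41443; posterior odds 1.3960; posterior probability 0.583.

Reviewer A: 0.172; Reviewer B: 0.583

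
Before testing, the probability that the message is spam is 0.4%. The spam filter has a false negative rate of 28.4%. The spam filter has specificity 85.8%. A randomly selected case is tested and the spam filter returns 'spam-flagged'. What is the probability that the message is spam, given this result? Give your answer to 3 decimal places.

Write H for 'the message is spam'. Prior odds H:¬H = 0.004/0.996 = 0.0040161. For the 'spam-flagged' outcome, the likelihood ratio is 0.716/0.142 = 5.0423.
Posterior odds = 0.0040161 × 5.0423 = 0.020250, so P(H|E) = 0.020250/(1+0.020250) = 0.020.

P(H | E) ≈ 0.020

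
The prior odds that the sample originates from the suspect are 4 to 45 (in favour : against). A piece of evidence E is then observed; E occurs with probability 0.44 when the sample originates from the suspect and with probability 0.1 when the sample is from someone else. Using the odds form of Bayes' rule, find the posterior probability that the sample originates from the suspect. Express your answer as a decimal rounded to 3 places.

Prior odds = 4/45 = 0.088889.
Likelihood ratio for E = 0.44/0.1 = 4.4000.
Posterior odds = prior odds × LR = 0.39111.
Posterior probability = odds/(1+odds) = 0.39111/1.3911 = 0.281.

Posterior probability ≈ 0.281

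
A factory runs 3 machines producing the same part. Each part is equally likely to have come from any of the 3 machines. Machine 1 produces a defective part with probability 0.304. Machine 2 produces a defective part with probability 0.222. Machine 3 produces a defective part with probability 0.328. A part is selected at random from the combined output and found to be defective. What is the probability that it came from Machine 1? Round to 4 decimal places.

P(defective|M1) = 0.304; P(defective|M2) = 0.222; P(defective|M3) = 0.328.
Prior × likelihood for each source: 0.333333·0.304=0.1013, 0.333333·0.222=0.07400, 0.333333·0.328=0.1093. Summing gives P(defective) = 0.28467.
P(Machine 1 | defective) = 0.1013 / 0.28467 = 0.3560.

Posterior probability ≈ 0.3560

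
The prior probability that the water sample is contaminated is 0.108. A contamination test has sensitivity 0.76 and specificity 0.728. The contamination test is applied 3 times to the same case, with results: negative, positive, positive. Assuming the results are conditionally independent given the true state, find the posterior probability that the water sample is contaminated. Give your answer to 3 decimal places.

Posterior P(H) ≈ 0.238

With H the event that the water sample is contaminated, the joint likelihood of the observed sequence is P(data|H) = 0.24·0.76·0.76 = 0.13862 and P(data|¬H) = 0.728·0.272·0.272 = 0.053860.
Bayes: P(H|data) = 0.108·0.13862 / (0.108·0.13862 + 0.892·0.053860) = 0.014971/0.063015 = 0.2376.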